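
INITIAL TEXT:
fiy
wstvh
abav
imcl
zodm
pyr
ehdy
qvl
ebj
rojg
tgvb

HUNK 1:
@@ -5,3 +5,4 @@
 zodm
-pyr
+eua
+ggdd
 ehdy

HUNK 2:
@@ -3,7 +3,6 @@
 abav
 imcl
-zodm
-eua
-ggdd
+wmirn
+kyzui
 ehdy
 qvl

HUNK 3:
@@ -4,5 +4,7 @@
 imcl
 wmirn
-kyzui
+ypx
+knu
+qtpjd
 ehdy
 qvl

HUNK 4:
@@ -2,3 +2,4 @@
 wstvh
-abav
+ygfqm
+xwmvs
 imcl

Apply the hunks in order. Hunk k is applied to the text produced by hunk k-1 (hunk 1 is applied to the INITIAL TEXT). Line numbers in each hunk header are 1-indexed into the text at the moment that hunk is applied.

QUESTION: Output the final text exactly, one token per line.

Hunk 1: at line 5 remove [pyr] add [eua,ggdd] -> 12 lines: fiy wstvh abav imcl zodm eua ggdd ehdy qvl ebj rojg tgvb
Hunk 2: at line 3 remove [zodm,eua,ggdd] add [wmirn,kyzui] -> 11 lines: fiy wstvh abav imcl wmirn kyzui ehdy qvl ebj rojg tgvb
Hunk 3: at line 4 remove [kyzui] add [ypx,knu,qtpjd] -> 13 lines: fiy wstvh abav imcl wmirn ypx knu qtpjd ehdy qvl ebj rojg tgvb
Hunk 4: at line 2 remove [abav] add [ygfqm,xwmvs] -> 14 lines: fiy wstvh ygfqm xwmvs imcl wmirn ypx knu qtpjd ehdy qvl ebj rojg tgvb

Answer: fiy
wstvh
ygfqm
xwmvs
imcl
wmirn
ypx
knu
qtpjd
ehdy
qvl
ebj
rojg
tgvb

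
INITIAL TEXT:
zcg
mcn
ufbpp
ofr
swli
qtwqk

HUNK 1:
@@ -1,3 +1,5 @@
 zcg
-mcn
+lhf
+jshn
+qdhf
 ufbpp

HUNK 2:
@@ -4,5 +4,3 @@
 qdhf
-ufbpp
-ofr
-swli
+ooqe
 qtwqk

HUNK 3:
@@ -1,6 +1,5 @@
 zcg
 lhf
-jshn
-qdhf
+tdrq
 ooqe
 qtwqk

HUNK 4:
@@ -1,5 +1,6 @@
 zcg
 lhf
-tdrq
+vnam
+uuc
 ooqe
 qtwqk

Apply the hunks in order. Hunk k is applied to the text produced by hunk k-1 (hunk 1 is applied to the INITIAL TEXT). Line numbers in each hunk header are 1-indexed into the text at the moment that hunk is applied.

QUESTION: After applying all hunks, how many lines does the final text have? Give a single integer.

Hunk 1: at line 1 remove [mcn] add [lhf,jshn,qdhf] -> 8 lines: zcg lhf jshn qdhf ufbpp ofr swli qtwqk
Hunk 2: at line 4 remove [ufbpp,ofr,swli] add [ooqe] -> 6 lines: zcg lhf jshn qdhf ooqe qtwqk
Hunk 3: at line 1 remove [jshn,qdhf] add [tdrq] -> 5 lines: zcg lhf tdrq ooqe qtwqk
Hunk 4: at line 1 remove [tdrq] add [vnam,uuc] -> 6 lines: zcg lhf vnam uuc ooqe qtwqk
Final line count: 6

Answer: 6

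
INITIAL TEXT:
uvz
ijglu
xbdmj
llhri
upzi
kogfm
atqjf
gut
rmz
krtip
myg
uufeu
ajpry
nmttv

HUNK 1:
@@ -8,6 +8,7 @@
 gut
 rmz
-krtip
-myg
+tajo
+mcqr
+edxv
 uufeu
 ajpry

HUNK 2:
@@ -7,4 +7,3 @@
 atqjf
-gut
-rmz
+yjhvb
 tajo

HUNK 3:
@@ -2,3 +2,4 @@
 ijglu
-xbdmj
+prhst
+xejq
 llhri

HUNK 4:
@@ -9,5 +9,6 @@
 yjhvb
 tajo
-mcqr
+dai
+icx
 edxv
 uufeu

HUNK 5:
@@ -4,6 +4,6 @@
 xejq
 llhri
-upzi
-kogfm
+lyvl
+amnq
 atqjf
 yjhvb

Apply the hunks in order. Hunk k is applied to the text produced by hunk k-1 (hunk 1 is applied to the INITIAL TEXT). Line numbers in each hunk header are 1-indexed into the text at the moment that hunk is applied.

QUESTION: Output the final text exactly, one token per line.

Hunk 1: at line 8 remove [krtip,myg] add [tajo,mcqr,edxv] -> 15 lines: uvz ijglu xbdmj llhri upzi kogfm atqjf gut rmz tajo mcqr edxv uufeu ajpry nmttv
Hunk 2: at line 7 remove [gut,rmz] add [yjhvb] -> 14 lines: uvz ijglu xbdmj llhri upzi kogfm atqjf yjhvb tajo mcqr edxv uufeu ajpry nmttv
Hunk 3: at line 2 remove [xbdmj] add [prhst,xejq] -> 15 lines: uvz ijglu prhst xejq llhri upzi kogfm atqjf yjhvb tajo mcqr edxv uufeu ajpry nmttv
Hunk 4: at line 9 remove [mcqr] add [dai,icx] -> 16 lines: uvz ijglu prhst xejq llhri upzi kogfm atqjf yjhvb tajo dai icx edxv uufeu ajpry nmttv
Hunk 5: at line 4 remove [upzi,kogfm] add [lyvl,amnq] -> 16 lines: uvz ijglu prhst xejq llhri lyvl amnq atqjf yjhvb tajo dai icx edxv uufeu ajpry nmttv

Answer: uvz
ijglu
prhst
xejq
llhri
lyvl
amnq
atqjf
yjhvb
tajo
dai
icx
edxv
uufeu
ajpry
nmttv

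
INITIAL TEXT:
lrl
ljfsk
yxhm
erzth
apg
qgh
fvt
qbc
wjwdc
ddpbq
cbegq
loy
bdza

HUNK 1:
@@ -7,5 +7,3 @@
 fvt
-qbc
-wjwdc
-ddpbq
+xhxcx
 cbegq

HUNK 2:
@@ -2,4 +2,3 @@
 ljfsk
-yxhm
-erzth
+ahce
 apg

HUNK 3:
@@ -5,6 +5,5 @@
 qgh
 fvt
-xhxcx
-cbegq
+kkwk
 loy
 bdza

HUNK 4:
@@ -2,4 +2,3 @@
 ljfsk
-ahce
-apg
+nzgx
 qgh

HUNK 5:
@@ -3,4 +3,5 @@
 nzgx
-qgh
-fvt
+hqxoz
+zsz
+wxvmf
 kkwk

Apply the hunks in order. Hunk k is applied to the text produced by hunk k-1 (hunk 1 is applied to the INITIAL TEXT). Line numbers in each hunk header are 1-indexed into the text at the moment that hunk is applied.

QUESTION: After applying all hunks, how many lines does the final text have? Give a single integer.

Answer: 9

Derivation:
Hunk 1: at line 7 remove [qbc,wjwdc,ddpbq] add [xhxcx] -> 11 lines: lrl ljfsk yxhm erzth apg qgh fvt xhxcx cbegq loy bdza
Hunk 2: at line 2 remove [yxhm,erzth] add [ahce] -> 10 lines: lrl ljfsk ahce apg qgh fvt xhxcx cbegq loy bdza
Hunk 3: at line 5 remove [xhxcx,cbegq] add [kkwk] -> 9 lines: lrl ljfsk ahce apg qgh fvt kkwk loy bdza
Hunk 4: at line 2 remove [ahce,apg] add [nzgx] -> 8 lines: lrl ljfsk nzgx qgh fvt kkwk loy bdza
Hunk 5: at line 3 remove [qgh,fvt] add [hqxoz,zsz,wxvmf] -> 9 lines: lrl ljfsk nzgx hqxoz zsz wxvmf kkwk loy bdza
Final line count: 9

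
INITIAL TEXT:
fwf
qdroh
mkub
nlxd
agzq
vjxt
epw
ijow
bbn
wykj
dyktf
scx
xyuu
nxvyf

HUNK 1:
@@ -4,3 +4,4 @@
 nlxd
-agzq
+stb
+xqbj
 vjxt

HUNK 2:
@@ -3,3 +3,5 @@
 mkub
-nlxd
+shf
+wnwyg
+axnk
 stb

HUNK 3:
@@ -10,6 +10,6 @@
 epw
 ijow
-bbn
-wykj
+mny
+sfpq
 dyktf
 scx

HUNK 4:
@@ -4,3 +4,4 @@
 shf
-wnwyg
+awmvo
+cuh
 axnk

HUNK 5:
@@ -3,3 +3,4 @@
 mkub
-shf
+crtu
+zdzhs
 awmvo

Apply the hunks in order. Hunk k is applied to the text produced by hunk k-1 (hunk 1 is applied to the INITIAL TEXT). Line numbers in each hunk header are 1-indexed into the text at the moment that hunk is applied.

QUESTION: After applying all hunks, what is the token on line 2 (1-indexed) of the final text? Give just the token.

Hunk 1: at line 4 remove [agzq] add [stb,xqbj] -> 15 lines: fwf qdroh mkub nlxd stb xqbj vjxt epw ijow bbn wykj dyktf scx xyuu nxvyf
Hunk 2: at line 3 remove [nlxd] add [shf,wnwyg,axnk] -> 17 lines: fwf qdroh mkub shf wnwyg axnk stb xqbj vjxt epw ijow bbn wykj dyktf scx xyuu nxvyf
Hunk 3: at line 10 remove [bbn,wykj] add [mny,sfpq] -> 17 lines: fwf qdroh mkub shf wnwyg axnk stb xqbj vjxt epw ijow mny sfpq dyktf scx xyuu nxvyf
Hunk 4: at line 4 remove [wnwyg] add [awmvo,cuh] -> 18 lines: fwf qdroh mkub shf awmvo cuh axnk stb xqbj vjxt epw ijow mny sfpq dyktf scx xyuu nxvyf
Hunk 5: at line 3 remove [shf] add [crtu,zdzhs] -> 19 lines: fwf qdroh mkub crtu zdzhs awmvo cuh axnk stb xqbj vjxt epw ijow mny sfpq dyktf scx xyuu nxvyf
Final line 2: qdroh

Answer: qdroh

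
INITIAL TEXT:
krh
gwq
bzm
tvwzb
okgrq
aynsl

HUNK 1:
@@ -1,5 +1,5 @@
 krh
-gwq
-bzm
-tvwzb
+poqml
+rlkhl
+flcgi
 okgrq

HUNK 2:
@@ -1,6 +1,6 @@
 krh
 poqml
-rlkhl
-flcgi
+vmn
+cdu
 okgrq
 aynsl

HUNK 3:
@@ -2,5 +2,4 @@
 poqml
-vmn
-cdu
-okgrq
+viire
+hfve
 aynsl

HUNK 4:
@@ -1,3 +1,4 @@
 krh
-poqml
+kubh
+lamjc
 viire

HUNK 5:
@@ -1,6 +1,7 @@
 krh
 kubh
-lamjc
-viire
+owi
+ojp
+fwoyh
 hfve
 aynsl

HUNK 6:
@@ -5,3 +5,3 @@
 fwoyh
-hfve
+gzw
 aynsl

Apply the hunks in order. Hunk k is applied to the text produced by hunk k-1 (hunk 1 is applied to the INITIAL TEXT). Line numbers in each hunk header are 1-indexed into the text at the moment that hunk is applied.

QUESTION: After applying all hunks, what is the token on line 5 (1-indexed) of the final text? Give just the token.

Answer: fwoyh

Derivation:
Hunk 1: at line 1 remove [gwq,bzm,tvwzb] add [poqml,rlkhl,flcgi] -> 6 lines: krh poqml rlkhl flcgi okgrq aynsl
Hunk 2: at line 1 remove [rlkhl,flcgi] add [vmn,cdu] -> 6 lines: krh poqml vmn cdu okgrq aynsl
Hunk 3: at line 2 remove [vmn,cdu,okgrq] add [viire,hfve] -> 5 lines: krh poqml viire hfve aynsl
Hunk 4: at line 1 remove [poqml] add [kubh,lamjc] -> 6 lines: krh kubh lamjc viire hfve aynsl
Hunk 5: at line 1 remove [lamjc,viire] add [owi,ojp,fwoyh] -> 7 lines: krh kubh owi ojp fwoyh hfve aynsl
Hunk 6: at line 5 remove [hfve] add [gzw] -> 7 lines: krh kubh owi ojp fwoyh gzw aynsl
Final line 5: fwoyh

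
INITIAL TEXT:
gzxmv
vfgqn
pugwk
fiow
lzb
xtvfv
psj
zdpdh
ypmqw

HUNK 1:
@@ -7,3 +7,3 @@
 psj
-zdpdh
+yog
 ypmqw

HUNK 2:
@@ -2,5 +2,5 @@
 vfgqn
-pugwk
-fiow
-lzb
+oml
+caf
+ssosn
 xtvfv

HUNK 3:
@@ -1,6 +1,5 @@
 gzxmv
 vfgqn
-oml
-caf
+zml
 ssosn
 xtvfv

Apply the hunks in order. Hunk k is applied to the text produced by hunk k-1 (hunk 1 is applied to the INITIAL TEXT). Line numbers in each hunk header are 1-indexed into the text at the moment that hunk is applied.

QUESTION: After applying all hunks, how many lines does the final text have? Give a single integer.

Answer: 8

Derivation:
Hunk 1: at line 7 remove [zdpdh] add [yog] -> 9 lines: gzxmv vfgqn pugwk fiow lzb xtvfv psj yog ypmqw
Hunk 2: at line 2 remove [pugwk,fiow,lzb] add [oml,caf,ssosn] -> 9 lines: gzxmv vfgqn oml caf ssosn xtvfv psj yog ypmqw
Hunk 3: at line 1 remove [oml,caf] add [zml] -> 8 lines: gzxmv vfgqn zml ssosn xtvfv psj yog ypmqw
Final line count: 8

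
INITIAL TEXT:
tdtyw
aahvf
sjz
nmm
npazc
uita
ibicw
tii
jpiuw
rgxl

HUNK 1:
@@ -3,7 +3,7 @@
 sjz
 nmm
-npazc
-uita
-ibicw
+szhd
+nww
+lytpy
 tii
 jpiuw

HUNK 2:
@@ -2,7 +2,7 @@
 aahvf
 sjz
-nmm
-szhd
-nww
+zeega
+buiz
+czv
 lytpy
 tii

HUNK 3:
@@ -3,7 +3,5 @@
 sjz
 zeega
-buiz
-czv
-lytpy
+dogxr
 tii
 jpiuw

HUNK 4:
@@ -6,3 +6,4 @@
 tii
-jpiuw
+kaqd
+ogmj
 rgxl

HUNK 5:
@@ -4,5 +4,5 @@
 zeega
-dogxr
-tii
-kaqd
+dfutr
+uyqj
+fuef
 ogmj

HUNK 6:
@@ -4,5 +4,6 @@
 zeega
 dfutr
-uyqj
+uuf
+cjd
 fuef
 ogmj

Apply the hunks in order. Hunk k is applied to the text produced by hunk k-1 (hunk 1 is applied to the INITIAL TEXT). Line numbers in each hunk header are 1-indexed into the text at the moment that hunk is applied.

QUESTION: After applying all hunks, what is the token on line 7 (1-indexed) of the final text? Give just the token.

Answer: cjd

Derivation:
Hunk 1: at line 3 remove [npazc,uita,ibicw] add [szhd,nww,lytpy] -> 10 lines: tdtyw aahvf sjz nmm szhd nww lytpy tii jpiuw rgxl
Hunk 2: at line 2 remove [nmm,szhd,nww] add [zeega,buiz,czv] -> 10 lines: tdtyw aahvf sjz zeega buiz czv lytpy tii jpiuw rgxl
Hunk 3: at line 3 remove [buiz,czv,lytpy] add [dogxr] -> 8 lines: tdtyw aahvf sjz zeega dogxr tii jpiuw rgxl
Hunk 4: at line 6 remove [jpiuw] add [kaqd,ogmj] -> 9 lines: tdtyw aahvf sjz zeega dogxr tii kaqd ogmj rgxl
Hunk 5: at line 4 remove [dogxr,tii,kaqd] add [dfutr,uyqj,fuef] -> 9 lines: tdtyw aahvf sjz zeega dfutr uyqj fuef ogmj rgxl
Hunk 6: at line 4 remove [uyqj] add [uuf,cjd] -> 10 lines: tdtyw aahvf sjz zeega dfutr uuf cjd fuef ogmj rgxl
Final line 7: cjd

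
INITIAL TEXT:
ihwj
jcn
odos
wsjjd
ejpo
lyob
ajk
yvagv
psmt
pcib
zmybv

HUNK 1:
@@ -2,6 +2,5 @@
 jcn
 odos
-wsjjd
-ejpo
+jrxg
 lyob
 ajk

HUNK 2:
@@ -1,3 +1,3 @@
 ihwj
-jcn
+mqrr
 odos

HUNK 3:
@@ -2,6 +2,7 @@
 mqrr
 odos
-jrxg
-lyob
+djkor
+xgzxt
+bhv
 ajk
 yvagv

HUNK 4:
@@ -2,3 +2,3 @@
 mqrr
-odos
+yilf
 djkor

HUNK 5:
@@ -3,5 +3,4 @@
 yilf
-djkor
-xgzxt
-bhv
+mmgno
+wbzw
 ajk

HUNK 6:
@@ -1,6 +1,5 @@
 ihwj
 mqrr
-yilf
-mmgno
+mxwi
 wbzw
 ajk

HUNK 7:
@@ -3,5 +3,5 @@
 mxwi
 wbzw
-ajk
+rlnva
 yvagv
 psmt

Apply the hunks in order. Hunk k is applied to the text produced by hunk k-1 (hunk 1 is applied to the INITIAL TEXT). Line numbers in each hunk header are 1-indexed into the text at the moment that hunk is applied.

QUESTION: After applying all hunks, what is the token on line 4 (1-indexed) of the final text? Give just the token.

Hunk 1: at line 2 remove [wsjjd,ejpo] add [jrxg] -> 10 lines: ihwj jcn odos jrxg lyob ajk yvagv psmt pcib zmybv
Hunk 2: at line 1 remove [jcn] add [mqrr] -> 10 lines: ihwj mqrr odos jrxg lyob ajk yvagv psmt pcib zmybv
Hunk 3: at line 2 remove [jrxg,lyob] add [djkor,xgzxt,bhv] -> 11 lines: ihwj mqrr odos djkor xgzxt bhv ajk yvagv psmt pcib zmybv
Hunk 4: at line 2 remove [odos] add [yilf] -> 11 lines: ihwj mqrr yilf djkor xgzxt bhv ajk yvagv psmt pcib zmybv
Hunk 5: at line 3 remove [djkor,xgzxt,bhv] add [mmgno,wbzw] -> 10 lines: ihwj mqrr yilf mmgno wbzw ajk yvagv psmt pcib zmybv
Hunk 6: at line 1 remove [yilf,mmgno] add [mxwi] -> 9 lines: ihwj mqrr mxwi wbzw ajk yvagv psmt pcib zmybv
Hunk 7: at line 3 remove [ajk] add [rlnva] -> 9 lines: ihwj mqrr mxwi wbzw rlnva yvagv psmt pcib zmybv
Final line 4: wbzw

Answer: wbzw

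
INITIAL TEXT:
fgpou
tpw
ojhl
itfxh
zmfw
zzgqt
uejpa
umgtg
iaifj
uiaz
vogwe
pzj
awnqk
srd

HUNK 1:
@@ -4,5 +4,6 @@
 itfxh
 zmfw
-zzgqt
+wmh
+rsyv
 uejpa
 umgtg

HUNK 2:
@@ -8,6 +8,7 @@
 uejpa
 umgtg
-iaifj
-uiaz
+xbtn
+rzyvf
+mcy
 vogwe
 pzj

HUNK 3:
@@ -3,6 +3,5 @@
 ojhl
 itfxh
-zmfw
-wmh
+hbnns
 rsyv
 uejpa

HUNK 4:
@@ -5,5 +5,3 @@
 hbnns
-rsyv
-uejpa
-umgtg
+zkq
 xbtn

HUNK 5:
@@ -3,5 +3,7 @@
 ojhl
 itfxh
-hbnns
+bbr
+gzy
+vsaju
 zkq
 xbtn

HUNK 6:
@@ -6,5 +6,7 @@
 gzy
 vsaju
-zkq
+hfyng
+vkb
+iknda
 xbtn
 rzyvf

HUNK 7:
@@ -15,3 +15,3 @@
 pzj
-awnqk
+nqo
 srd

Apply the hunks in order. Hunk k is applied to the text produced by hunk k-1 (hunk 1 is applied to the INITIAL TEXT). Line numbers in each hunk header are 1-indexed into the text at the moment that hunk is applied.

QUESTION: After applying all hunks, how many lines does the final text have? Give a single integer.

Answer: 17

Derivation:
Hunk 1: at line 4 remove [zzgqt] add [wmh,rsyv] -> 15 lines: fgpou tpw ojhl itfxh zmfw wmh rsyv uejpa umgtg iaifj uiaz vogwe pzj awnqk srd
Hunk 2: at line 8 remove [iaifj,uiaz] add [xbtn,rzyvf,mcy] -> 16 lines: fgpou tpw ojhl itfxh zmfw wmh rsyv uejpa umgtg xbtn rzyvf mcy vogwe pzj awnqk srd
Hunk 3: at line 3 remove [zmfw,wmh] add [hbnns] -> 15 lines: fgpou tpw ojhl itfxh hbnns rsyv uejpa umgtg xbtn rzyvf mcy vogwe pzj awnqk srd
Hunk 4: at line 5 remove [rsyv,uejpa,umgtg] add [zkq] -> 13 lines: fgpou tpw ojhl itfxh hbnns zkq xbtn rzyvf mcy vogwe pzj awnqk srd
Hunk 5: at line 3 remove [hbnns] add [bbr,gzy,vsaju] -> 15 lines: fgpou tpw ojhl itfxh bbr gzy vsaju zkq xbtn rzyvf mcy vogwe pzj awnqk srd
Hunk 6: at line 6 remove [zkq] add [hfyng,vkb,iknda] -> 17 lines: fgpou tpw ojhl itfxh bbr gzy vsaju hfyng vkb iknda xbtn rzyvf mcy vogwe pzj awnqk srd
Hunk 7: at line 15 remove [awnqk] add [nqo] -> 17 lines: fgpou tpw ojhl itfxh bbr gzy vsaju hfyng vkb iknda xbtn rzyvf mcy vogwe pzj nqo srd
Final line count: 17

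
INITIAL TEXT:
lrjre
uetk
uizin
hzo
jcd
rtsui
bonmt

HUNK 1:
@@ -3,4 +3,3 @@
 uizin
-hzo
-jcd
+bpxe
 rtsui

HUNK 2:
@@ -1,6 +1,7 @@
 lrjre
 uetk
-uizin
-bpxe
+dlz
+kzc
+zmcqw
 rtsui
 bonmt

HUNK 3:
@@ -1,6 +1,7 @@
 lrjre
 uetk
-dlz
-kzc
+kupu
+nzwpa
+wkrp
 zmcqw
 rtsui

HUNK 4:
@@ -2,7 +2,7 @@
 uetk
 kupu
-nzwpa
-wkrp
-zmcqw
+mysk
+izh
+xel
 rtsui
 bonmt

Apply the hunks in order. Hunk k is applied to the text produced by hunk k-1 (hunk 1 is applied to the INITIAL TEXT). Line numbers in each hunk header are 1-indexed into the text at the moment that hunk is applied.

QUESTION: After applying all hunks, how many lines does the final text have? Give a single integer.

Answer: 8

Derivation:
Hunk 1: at line 3 remove [hzo,jcd] add [bpxe] -> 6 lines: lrjre uetk uizin bpxe rtsui bonmt
Hunk 2: at line 1 remove [uizin,bpxe] add [dlz,kzc,zmcqw] -> 7 lines: lrjre uetk dlz kzc zmcqw rtsui bonmt
Hunk 3: at line 1 remove [dlz,kzc] add [kupu,nzwpa,wkrp] -> 8 lines: lrjre uetk kupu nzwpa wkrp zmcqw rtsui bonmt
Hunk 4: at line 2 remove [nzwpa,wkrp,zmcqw] add [mysk,izh,xel] -> 8 lines: lrjre uetk kupu mysk izh xel rtsui bonmt
Final line count: 8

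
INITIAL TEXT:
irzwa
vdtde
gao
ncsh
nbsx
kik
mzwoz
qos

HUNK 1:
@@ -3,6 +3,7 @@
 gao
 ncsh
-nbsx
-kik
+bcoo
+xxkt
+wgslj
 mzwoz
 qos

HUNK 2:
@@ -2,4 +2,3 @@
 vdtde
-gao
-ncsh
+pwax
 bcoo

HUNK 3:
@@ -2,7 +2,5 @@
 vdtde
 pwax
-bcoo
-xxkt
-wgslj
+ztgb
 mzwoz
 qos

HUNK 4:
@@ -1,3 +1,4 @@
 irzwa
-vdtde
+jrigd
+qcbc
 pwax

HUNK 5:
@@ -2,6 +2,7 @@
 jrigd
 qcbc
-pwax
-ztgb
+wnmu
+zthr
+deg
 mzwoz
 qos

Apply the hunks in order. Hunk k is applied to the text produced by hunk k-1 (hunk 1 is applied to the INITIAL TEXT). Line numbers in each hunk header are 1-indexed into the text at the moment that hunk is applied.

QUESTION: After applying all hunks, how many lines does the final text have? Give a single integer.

Hunk 1: at line 3 remove [nbsx,kik] add [bcoo,xxkt,wgslj] -> 9 lines: irzwa vdtde gao ncsh bcoo xxkt wgslj mzwoz qos
Hunk 2: at line 2 remove [gao,ncsh] add [pwax] -> 8 lines: irzwa vdtde pwax bcoo xxkt wgslj mzwoz qos
Hunk 3: at line 2 remove [bcoo,xxkt,wgslj] add [ztgb] -> 6 lines: irzwa vdtde pwax ztgb mzwoz qos
Hunk 4: at line 1 remove [vdtde] add [jrigd,qcbc] -> 7 lines: irzwa jrigd qcbc pwax ztgb mzwoz qos
Hunk 5: at line 2 remove [pwax,ztgb] add [wnmu,zthr,deg] -> 8 lines: irzwa jrigd qcbc wnmu zthr deg mzwoz qos
Final line count: 8

Answer: 8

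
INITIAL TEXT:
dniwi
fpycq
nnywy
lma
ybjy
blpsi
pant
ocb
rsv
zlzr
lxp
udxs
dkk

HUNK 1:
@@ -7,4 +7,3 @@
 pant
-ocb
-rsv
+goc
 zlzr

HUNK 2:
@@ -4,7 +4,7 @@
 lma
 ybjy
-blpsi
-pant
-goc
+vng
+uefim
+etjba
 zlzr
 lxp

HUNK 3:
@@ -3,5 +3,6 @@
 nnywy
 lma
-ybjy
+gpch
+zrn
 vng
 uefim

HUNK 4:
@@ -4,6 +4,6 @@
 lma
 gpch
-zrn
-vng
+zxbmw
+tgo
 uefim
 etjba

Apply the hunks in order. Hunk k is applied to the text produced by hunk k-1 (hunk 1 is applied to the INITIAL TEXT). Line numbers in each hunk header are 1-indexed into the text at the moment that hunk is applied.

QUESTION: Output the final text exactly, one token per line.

Answer: dniwi
fpycq
nnywy
lma
gpch
zxbmw
tgo
uefim
etjba
zlzr
lxp
udxs
dkk

Derivation:
Hunk 1: at line 7 remove [ocb,rsv] add [goc] -> 12 lines: dniwi fpycq nnywy lma ybjy blpsi pant goc zlzr lxp udxs dkk
Hunk 2: at line 4 remove [blpsi,pant,goc] add [vng,uefim,etjba] -> 12 lines: dniwi fpycq nnywy lma ybjy vng uefim etjba zlzr lxp udxs dkk
Hunk 3: at line 3 remove [ybjy] add [gpch,zrn] -> 13 lines: dniwi fpycq nnywy lma gpch zrn vng uefim etjba zlzr lxp udxs dkk
Hunk 4: at line 4 remove [zrn,vng] add [zxbmw,tgo] -> 13 lines: dniwi fpycq nnywy lma gpch zxbmw tgo uefim etjba zlzr lxp udxs dkk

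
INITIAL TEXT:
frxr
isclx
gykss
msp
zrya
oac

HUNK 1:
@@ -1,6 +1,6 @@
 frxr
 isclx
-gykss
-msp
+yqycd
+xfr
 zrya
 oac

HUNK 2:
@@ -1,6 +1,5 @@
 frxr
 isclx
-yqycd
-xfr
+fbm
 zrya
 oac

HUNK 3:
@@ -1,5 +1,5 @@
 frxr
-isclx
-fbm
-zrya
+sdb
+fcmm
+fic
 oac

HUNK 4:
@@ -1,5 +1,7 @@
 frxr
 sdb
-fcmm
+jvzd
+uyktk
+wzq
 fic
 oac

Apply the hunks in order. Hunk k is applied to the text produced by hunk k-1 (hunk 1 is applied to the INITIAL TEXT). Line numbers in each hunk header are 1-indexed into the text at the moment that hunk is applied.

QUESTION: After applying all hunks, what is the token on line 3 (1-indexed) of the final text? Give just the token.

Hunk 1: at line 1 remove [gykss,msp] add [yqycd,xfr] -> 6 lines: frxr isclx yqycd xfr zrya oac
Hunk 2: at line 1 remove [yqycd,xfr] add [fbm] -> 5 lines: frxr isclx fbm zrya oac
Hunk 3: at line 1 remove [isclx,fbm,zrya] add [sdb,fcmm,fic] -> 5 lines: frxr sdb fcmm fic oac
Hunk 4: at line 1 remove [fcmm] add [jvzd,uyktk,wzq] -> 7 lines: frxr sdb jvzd uyktk wzq fic oac
Final line 3: jvzd

Answer: jvzd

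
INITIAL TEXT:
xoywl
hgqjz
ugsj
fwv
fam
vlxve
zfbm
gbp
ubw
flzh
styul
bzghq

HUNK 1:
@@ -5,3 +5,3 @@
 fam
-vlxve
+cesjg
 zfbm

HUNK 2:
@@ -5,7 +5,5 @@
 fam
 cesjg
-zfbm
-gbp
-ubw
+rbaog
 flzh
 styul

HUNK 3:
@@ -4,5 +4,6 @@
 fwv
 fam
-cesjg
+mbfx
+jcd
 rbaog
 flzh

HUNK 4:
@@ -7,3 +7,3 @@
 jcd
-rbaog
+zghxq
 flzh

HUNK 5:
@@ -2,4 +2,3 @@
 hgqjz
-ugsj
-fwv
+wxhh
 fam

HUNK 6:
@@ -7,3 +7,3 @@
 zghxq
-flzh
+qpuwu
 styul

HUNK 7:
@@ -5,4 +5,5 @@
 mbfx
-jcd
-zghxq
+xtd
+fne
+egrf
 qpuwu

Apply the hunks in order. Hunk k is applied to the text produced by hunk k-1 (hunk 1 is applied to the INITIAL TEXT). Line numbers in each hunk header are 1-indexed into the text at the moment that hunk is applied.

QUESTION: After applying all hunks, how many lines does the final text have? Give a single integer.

Hunk 1: at line 5 remove [vlxve] add [cesjg] -> 12 lines: xoywl hgqjz ugsj fwv fam cesjg zfbm gbp ubw flzh styul bzghq
Hunk 2: at line 5 remove [zfbm,gbp,ubw] add [rbaog] -> 10 lines: xoywl hgqjz ugsj fwv fam cesjg rbaog flzh styul bzghq
Hunk 3: at line 4 remove [cesjg] add [mbfx,jcd] -> 11 lines: xoywl hgqjz ugsj fwv fam mbfx jcd rbaog flzh styul bzghq
Hunk 4: at line 7 remove [rbaog] add [zghxq] -> 11 lines: xoywl hgqjz ugsj fwv fam mbfx jcd zghxq flzh styul bzghq
Hunk 5: at line 2 remove [ugsj,fwv] add [wxhh] -> 10 lines: xoywl hgqjz wxhh fam mbfx jcd zghxq flzh styul bzghq
Hunk 6: at line 7 remove [flzh] add [qpuwu] -> 10 lines: xoywl hgqjz wxhh fam mbfx jcd zghxq qpuwu styul bzghq
Hunk 7: at line 5 remove [jcd,zghxq] add [xtd,fne,egrf] -> 11 lines: xoywl hgqjz wxhh fam mbfx xtd fne egrf qpuwu styul bzghq
Final line count: 11

Answer: 11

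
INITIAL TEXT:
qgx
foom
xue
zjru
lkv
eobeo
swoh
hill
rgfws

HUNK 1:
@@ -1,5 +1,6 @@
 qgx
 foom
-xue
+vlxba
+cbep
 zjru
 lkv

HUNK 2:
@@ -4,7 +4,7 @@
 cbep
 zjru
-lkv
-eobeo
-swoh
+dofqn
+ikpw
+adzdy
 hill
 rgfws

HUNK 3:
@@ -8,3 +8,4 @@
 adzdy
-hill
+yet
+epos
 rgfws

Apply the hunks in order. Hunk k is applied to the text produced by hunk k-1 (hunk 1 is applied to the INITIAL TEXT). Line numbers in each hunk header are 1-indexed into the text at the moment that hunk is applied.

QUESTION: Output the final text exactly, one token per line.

Hunk 1: at line 1 remove [xue] add [vlxba,cbep] -> 10 lines: qgx foom vlxba cbep zjru lkv eobeo swoh hill rgfws
Hunk 2: at line 4 remove [lkv,eobeo,swoh] add [dofqn,ikpw,adzdy] -> 10 lines: qgx foom vlxba cbep zjru dofqn ikpw adzdy hill rgfws
Hunk 3: at line 8 remove [hill] add [yet,epos] -> 11 lines: qgx foom vlxba cbep zjru dofqn ikpw adzdy yet epos rgfws

Answer: qgx
foom
vlxba
cbep
zjru
dofqn
ikpw
adzdy
yet
epos
rgfws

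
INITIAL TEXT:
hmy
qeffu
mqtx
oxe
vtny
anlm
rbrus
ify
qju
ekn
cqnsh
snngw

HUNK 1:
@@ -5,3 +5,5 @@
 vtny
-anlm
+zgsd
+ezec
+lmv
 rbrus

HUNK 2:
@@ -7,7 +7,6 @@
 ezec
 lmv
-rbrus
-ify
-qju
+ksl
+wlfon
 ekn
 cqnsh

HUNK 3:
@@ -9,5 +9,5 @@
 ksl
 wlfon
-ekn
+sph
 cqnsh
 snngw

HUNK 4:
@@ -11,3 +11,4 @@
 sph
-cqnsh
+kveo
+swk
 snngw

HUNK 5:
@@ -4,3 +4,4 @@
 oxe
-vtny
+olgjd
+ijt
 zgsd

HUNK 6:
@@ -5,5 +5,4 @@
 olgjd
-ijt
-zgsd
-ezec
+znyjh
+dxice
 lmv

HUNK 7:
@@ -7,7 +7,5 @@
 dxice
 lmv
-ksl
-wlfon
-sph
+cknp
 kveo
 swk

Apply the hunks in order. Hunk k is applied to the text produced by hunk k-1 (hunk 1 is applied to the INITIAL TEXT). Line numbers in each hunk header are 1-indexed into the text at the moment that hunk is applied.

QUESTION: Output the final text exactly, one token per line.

Answer: hmy
qeffu
mqtx
oxe
olgjd
znyjh
dxice
lmv
cknp
kveo
swk
snngw

Derivation:
Hunk 1: at line 5 remove [anlm] add [zgsd,ezec,lmv] -> 14 lines: hmy qeffu mqtx oxe vtny zgsd ezec lmv rbrus ify qju ekn cqnsh snngw
Hunk 2: at line 7 remove [rbrus,ify,qju] add [ksl,wlfon] -> 13 lines: hmy qeffu mqtx oxe vtny zgsd ezec lmv ksl wlfon ekn cqnsh snngw
Hunk 3: at line 9 remove [ekn] add [sph] -> 13 lines: hmy qeffu mqtx oxe vtny zgsd ezec lmv ksl wlfon sph cqnsh snngw
Hunk 4: at line 11 remove [cqnsh] add [kveo,swk] -> 14 lines: hmy qeffu mqtx oxe vtny zgsd ezec lmv ksl wlfon sph kveo swk snngw
Hunk 5: at line 4 remove [vtny] add [olgjd,ijt] -> 15 lines: hmy qeffu mqtx oxe olgjd ijt zgsd ezec lmv ksl wlfon sph kveo swk snngw
Hunk 6: at line 5 remove [ijt,zgsd,ezec] add [znyjh,dxice] -> 14 lines: hmy qeffu mqtx oxe olgjd znyjh dxice lmv ksl wlfon sph kveo swk snngw
Hunk 7: at line 7 remove [ksl,wlfon,sph] add [cknp] -> 12 lines: hmy qeffu mqtx oxe olgjd znyjh dxice lmv cknp kveo swk snngw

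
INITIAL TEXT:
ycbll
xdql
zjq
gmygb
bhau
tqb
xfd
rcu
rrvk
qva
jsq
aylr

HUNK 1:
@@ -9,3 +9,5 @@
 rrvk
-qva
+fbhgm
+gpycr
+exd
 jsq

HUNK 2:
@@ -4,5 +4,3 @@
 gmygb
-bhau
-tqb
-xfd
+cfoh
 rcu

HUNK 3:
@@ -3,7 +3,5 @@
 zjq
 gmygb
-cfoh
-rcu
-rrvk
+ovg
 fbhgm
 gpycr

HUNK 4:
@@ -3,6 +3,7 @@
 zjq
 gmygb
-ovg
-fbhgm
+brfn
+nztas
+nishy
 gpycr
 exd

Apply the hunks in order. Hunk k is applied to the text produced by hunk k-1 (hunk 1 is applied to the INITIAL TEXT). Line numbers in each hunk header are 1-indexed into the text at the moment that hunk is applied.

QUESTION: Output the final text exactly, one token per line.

Hunk 1: at line 9 remove [qva] add [fbhgm,gpycr,exd] -> 14 lines: ycbll xdql zjq gmygb bhau tqb xfd rcu rrvk fbhgm gpycr exd jsq aylr
Hunk 2: at line 4 remove [bhau,tqb,xfd] add [cfoh] -> 12 lines: ycbll xdql zjq gmygb cfoh rcu rrvk fbhgm gpycr exd jsq aylr
Hunk 3: at line 3 remove [cfoh,rcu,rrvk] add [ovg] -> 10 lines: ycbll xdql zjq gmygb ovg fbhgm gpycr exd jsq aylr
Hunk 4: at line 3 remove [ovg,fbhgm] add [brfn,nztas,nishy] -> 11 lines: ycbll xdql zjq gmygb brfn nztas nishy gpycr exd jsq aylr

Answer: ycbll
xdql
zjq
gmygb
brfn
nztas
nishy
gpycr
exd
jsq
aylr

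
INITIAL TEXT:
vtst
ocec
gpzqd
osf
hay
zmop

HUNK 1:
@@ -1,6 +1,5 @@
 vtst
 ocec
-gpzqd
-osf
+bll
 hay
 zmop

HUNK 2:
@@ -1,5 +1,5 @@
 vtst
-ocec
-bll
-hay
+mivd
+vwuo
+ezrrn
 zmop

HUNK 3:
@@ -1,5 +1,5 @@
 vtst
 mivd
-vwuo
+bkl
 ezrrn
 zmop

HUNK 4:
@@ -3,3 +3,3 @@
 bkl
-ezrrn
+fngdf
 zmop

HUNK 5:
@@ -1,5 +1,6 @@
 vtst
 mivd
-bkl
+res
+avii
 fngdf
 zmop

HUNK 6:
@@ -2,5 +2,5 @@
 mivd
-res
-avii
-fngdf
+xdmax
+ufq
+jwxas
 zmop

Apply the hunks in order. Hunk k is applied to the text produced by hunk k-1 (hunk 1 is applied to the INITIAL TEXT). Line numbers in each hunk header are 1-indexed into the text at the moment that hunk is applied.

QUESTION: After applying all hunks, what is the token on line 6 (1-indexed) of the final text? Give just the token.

Hunk 1: at line 1 remove [gpzqd,osf] add [bll] -> 5 lines: vtst ocec bll hay zmop
Hunk 2: at line 1 remove [ocec,bll,hay] add [mivd,vwuo,ezrrn] -> 5 lines: vtst mivd vwuo ezrrn zmop
Hunk 3: at line 1 remove [vwuo] add [bkl] -> 5 lines: vtst mivd bkl ezrrn zmop
Hunk 4: at line 3 remove [ezrrn] add [fngdf] -> 5 lines: vtst mivd bkl fngdf zmop
Hunk 5: at line 1 remove [bkl] add [res,avii] -> 6 lines: vtst mivd res avii fngdf zmop
Hunk 6: at line 2 remove [res,avii,fngdf] add [xdmax,ufq,jwxas] -> 6 lines: vtst mivd xdmax ufq jwxas zmop
Final line 6: zmop

Answer: zmop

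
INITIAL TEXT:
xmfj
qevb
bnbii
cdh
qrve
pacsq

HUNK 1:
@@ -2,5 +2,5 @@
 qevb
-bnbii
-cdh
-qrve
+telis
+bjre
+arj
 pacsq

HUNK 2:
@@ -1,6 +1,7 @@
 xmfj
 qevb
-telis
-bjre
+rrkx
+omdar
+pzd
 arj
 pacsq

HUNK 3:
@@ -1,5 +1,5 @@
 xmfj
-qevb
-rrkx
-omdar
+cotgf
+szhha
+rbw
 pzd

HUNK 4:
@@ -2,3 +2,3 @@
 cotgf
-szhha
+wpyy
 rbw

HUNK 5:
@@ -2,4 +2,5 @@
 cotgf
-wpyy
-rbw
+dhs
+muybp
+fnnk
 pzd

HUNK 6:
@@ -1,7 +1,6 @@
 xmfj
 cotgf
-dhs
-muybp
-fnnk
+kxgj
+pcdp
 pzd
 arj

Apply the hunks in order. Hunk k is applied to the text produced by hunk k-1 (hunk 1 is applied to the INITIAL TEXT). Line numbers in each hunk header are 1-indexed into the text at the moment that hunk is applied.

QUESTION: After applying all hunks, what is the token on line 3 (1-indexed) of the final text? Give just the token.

Answer: kxgj

Derivation:
Hunk 1: at line 2 remove [bnbii,cdh,qrve] add [telis,bjre,arj] -> 6 lines: xmfj qevb telis bjre arj pacsq
Hunk 2: at line 1 remove [telis,bjre] add [rrkx,omdar,pzd] -> 7 lines: xmfj qevb rrkx omdar pzd arj pacsq
Hunk 3: at line 1 remove [qevb,rrkx,omdar] add [cotgf,szhha,rbw] -> 7 lines: xmfj cotgf szhha rbw pzd arj pacsq
Hunk 4: at line 2 remove [szhha] add [wpyy] -> 7 lines: xmfj cotgf wpyy rbw pzd arj pacsq
Hunk 5: at line 2 remove [wpyy,rbw] add [dhs,muybp,fnnk] -> 8 lines: xmfj cotgf dhs muybp fnnk pzd arj pacsq
Hunk 6: at line 1 remove [dhs,muybp,fnnk] add [kxgj,pcdp] -> 7 lines: xmfj cotgf kxgj pcdp pzd arj pacsq
Final line 3: kxgj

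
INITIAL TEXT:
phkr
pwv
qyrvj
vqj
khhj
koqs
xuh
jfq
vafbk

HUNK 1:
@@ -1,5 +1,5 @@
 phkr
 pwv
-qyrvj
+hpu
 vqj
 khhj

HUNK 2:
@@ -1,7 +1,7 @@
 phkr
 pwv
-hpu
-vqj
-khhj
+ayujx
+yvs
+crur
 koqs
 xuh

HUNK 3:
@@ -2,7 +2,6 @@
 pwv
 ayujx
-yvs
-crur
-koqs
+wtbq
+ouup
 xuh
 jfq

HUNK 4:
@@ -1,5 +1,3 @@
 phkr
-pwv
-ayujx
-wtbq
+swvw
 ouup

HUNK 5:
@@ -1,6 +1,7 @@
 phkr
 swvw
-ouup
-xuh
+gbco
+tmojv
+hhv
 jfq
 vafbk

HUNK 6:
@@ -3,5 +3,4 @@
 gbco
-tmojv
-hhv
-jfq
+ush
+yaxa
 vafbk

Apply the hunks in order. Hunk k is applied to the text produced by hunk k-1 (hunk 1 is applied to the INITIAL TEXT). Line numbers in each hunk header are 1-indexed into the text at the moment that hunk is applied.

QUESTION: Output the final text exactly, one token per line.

Answer: phkr
swvw
gbco
ush
yaxa
vafbk

Derivation:
Hunk 1: at line 1 remove [qyrvj] add [hpu] -> 9 lines: phkr pwv hpu vqj khhj koqs xuh jfq vafbk
Hunk 2: at line 1 remove [hpu,vqj,khhj] add [ayujx,yvs,crur] -> 9 lines: phkr pwv ayujx yvs crur koqs xuh jfq vafbk
Hunk 3: at line 2 remove [yvs,crur,koqs] add [wtbq,ouup] -> 8 lines: phkr pwv ayujx wtbq ouup xuh jfq vafbk
Hunk 4: at line 1 remove [pwv,ayujx,wtbq] add [swvw] -> 6 lines: phkr swvw ouup xuh jfq vafbk
Hunk 5: at line 1 remove [ouup,xuh] add [gbco,tmojv,hhv] -> 7 lines: phkr swvw gbco tmojv hhv jfq vafbk
Hunk 6: at line 3 remove [tmojv,hhv,jfq] add [ush,yaxa] -> 6 lines: phkr swvw gbco ush yaxa vafbk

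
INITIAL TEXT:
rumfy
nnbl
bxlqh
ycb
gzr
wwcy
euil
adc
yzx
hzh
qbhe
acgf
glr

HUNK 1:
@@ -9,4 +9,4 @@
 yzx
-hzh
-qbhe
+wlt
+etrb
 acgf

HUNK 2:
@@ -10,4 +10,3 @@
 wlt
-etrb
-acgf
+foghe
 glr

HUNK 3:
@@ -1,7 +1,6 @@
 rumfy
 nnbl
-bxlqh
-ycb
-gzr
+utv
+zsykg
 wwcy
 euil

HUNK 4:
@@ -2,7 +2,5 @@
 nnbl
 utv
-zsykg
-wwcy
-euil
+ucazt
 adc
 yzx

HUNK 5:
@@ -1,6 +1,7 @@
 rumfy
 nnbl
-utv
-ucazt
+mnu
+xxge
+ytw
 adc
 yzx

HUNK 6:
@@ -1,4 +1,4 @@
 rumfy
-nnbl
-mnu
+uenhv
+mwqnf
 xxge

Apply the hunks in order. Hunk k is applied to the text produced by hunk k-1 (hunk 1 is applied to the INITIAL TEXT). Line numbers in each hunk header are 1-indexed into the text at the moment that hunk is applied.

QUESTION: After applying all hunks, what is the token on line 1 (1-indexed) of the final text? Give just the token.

Answer: rumfy

Derivation:
Hunk 1: at line 9 remove [hzh,qbhe] add [wlt,etrb] -> 13 lines: rumfy nnbl bxlqh ycb gzr wwcy euil adc yzx wlt etrb acgf glr
Hunk 2: at line 10 remove [etrb,acgf] add [foghe] -> 12 lines: rumfy nnbl bxlqh ycb gzr wwcy euil adc yzx wlt foghe glr
Hunk 3: at line 1 remove [bxlqh,ycb,gzr] add [utv,zsykg] -> 11 lines: rumfy nnbl utv zsykg wwcy euil adc yzx wlt foghe glr
Hunk 4: at line 2 remove [zsykg,wwcy,euil] add [ucazt] -> 9 lines: rumfy nnbl utv ucazt adc yzx wlt foghe glr
Hunk 5: at line 1 remove [utv,ucazt] add [mnu,xxge,ytw] -> 10 lines: rumfy nnbl mnu xxge ytw adc yzx wlt foghe glr
Hunk 6: at line 1 remove [nnbl,mnu] add [uenhv,mwqnf] -> 10 lines: rumfy uenhv mwqnf xxge ytw adc yzx wlt foghe glr
Final line 1: rumfy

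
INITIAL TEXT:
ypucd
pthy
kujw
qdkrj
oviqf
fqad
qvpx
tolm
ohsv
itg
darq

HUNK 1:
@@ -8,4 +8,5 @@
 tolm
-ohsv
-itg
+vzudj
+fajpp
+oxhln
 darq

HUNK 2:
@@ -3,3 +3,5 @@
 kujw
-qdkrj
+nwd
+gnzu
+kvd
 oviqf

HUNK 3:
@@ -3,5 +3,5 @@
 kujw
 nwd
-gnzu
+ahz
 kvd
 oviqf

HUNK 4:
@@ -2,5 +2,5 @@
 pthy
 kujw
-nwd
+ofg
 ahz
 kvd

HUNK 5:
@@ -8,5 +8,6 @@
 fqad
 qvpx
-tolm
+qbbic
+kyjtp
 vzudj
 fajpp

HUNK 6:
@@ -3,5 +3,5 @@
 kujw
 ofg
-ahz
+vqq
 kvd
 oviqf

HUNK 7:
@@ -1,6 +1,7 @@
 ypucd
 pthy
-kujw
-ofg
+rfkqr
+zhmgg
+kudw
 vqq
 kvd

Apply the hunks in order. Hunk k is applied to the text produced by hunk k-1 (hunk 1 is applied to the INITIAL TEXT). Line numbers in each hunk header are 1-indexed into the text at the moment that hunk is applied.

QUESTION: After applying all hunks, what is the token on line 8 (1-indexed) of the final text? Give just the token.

Answer: oviqf

Derivation:
Hunk 1: at line 8 remove [ohsv,itg] add [vzudj,fajpp,oxhln] -> 12 lines: ypucd pthy kujw qdkrj oviqf fqad qvpx tolm vzudj fajpp oxhln darq
Hunk 2: at line 3 remove [qdkrj] add [nwd,gnzu,kvd] -> 14 lines: ypucd pthy kujw nwd gnzu kvd oviqf fqad qvpx tolm vzudj fajpp oxhln darq
Hunk 3: at line 3 remove [gnzu] add [ahz] -> 14 lines: ypucd pthy kujw nwd ahz kvd oviqf fqad qvpx tolm vzudj fajpp oxhln darq
Hunk 4: at line 2 remove [nwd] add [ofg] -> 14 lines: ypucd pthy kujw ofg ahz kvd oviqf fqad qvpx tolm vzudj fajpp oxhln darq
Hunk 5: at line 8 remove [tolm] add [qbbic,kyjtp] -> 15 lines: ypucd pthy kujw ofg ahz kvd oviqf fqad qvpx qbbic kyjtp vzudj fajpp oxhln darq
Hunk 6: at line 3 remove [ahz] add [vqq] -> 15 lines: ypucd pthy kujw ofg vqq kvd oviqf fqad qvpx qbbic kyjtp vzudj fajpp oxhln darq
Hunk 7: at line 1 remove [kujw,ofg] add [rfkqr,zhmgg,kudw] -> 16 lines: ypucd pthy rfkqr zhmgg kudw vqq kvd oviqf fqad qvpx qbbic kyjtp vzudj fajpp oxhln darq
Final line 8: oviqf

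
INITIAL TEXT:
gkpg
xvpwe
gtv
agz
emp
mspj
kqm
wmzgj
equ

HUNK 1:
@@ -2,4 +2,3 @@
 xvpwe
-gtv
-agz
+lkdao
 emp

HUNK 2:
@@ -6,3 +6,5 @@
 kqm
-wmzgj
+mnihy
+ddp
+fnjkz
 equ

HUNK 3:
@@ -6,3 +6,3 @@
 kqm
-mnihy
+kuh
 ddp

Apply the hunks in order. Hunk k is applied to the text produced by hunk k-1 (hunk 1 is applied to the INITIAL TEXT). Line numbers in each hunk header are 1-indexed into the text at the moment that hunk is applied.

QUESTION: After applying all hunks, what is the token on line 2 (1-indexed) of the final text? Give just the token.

Answer: xvpwe

Derivation:
Hunk 1: at line 2 remove [gtv,agz] add [lkdao] -> 8 lines: gkpg xvpwe lkdao emp mspj kqm wmzgj equ
Hunk 2: at line 6 remove [wmzgj] add [mnihy,ddp,fnjkz] -> 10 lines: gkpg xvpwe lkdao emp mspj kqm mnihy ddp fnjkz equ
Hunk 3: at line 6 remove [mnihy] add [kuh] -> 10 lines: gkpg xvpwe lkdao emp mspj kqm kuh ddp fnjkz equ
Final line 2: xvpwe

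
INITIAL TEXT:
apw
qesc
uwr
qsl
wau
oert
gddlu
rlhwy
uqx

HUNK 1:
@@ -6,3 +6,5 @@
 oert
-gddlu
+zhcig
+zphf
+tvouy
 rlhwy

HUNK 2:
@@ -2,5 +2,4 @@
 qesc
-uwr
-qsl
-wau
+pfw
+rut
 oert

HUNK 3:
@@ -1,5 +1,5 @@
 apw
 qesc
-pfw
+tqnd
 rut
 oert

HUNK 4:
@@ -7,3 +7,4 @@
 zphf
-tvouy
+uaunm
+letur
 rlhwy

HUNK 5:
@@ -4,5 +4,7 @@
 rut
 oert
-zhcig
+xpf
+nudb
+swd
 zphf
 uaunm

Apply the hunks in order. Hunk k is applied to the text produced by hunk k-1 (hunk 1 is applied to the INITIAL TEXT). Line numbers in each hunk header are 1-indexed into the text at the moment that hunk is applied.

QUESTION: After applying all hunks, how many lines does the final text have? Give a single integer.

Answer: 13

Derivation:
Hunk 1: at line 6 remove [gddlu] add [zhcig,zphf,tvouy] -> 11 lines: apw qesc uwr qsl wau oert zhcig zphf tvouy rlhwy uqx
Hunk 2: at line 2 remove [uwr,qsl,wau] add [pfw,rut] -> 10 lines: apw qesc pfw rut oert zhcig zphf tvouy rlhwy uqx
Hunk 3: at line 1 remove [pfw] add [tqnd] -> 10 lines: apw qesc tqnd rut oert zhcig zphf tvouy rlhwy uqx
Hunk 4: at line 7 remove [tvouy] add [uaunm,letur] -> 11 lines: apw qesc tqnd rut oert zhcig zphf uaunm letur rlhwy uqx
Hunk 5: at line 4 remove [zhcig] add [xpf,nudb,swd] -> 13 lines: apw qesc tqnd rut oert xpf nudb swd zphf uaunm letur rlhwy uqx
Final line count: 13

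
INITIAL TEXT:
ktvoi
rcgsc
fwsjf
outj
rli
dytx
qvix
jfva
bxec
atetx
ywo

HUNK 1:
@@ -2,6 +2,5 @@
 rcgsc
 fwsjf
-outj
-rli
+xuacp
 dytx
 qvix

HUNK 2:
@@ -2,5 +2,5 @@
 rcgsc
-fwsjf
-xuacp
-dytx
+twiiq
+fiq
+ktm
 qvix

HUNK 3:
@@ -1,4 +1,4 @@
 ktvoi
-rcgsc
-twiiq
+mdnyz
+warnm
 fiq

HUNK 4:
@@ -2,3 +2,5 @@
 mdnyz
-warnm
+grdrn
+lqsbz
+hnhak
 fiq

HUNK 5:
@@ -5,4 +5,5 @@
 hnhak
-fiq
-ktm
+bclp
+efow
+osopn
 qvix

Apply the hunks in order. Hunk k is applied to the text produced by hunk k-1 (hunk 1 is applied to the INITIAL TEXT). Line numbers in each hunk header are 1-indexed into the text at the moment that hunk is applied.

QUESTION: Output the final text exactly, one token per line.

Hunk 1: at line 2 remove [outj,rli] add [xuacp] -> 10 lines: ktvoi rcgsc fwsjf xuacp dytx qvix jfva bxec atetx ywo
Hunk 2: at line 2 remove [fwsjf,xuacp,dytx] add [twiiq,fiq,ktm] -> 10 lines: ktvoi rcgsc twiiq fiq ktm qvix jfva bxec atetx ywo
Hunk 3: at line 1 remove [rcgsc,twiiq] add [mdnyz,warnm] -> 10 lines: ktvoi mdnyz warnm fiq ktm qvix jfva bxec atetx ywo
Hunk 4: at line 2 remove [warnm] add [grdrn,lqsbz,hnhak] -> 12 lines: ktvoi mdnyz grdrn lqsbz hnhak fiq ktm qvix jfva bxec atetx ywo
Hunk 5: at line 5 remove [fiq,ktm] add [bclp,efow,osopn] -> 13 lines: ktvoi mdnyz grdrn lqsbz hnhak bclp efow osopn qvix jfva bxec atetx ywo

Answer: ktvoi
mdnyz
grdrn
lqsbz
hnhak
bclp
efow
osopn
qvix
jfva
bxec
atetx
ywo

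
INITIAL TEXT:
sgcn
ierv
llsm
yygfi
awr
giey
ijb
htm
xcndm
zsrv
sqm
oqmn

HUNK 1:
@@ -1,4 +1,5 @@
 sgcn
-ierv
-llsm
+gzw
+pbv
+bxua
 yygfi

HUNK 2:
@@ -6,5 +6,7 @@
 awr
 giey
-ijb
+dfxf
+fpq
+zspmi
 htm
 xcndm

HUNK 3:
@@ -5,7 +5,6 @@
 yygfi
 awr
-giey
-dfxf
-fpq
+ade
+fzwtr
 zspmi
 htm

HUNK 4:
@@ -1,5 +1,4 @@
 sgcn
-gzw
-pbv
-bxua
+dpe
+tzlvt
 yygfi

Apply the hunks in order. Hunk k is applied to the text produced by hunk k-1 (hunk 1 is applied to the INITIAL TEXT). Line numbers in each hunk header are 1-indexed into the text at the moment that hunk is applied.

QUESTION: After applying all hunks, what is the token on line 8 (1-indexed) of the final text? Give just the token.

Answer: zspmi

Derivation:
Hunk 1: at line 1 remove [ierv,llsm] add [gzw,pbv,bxua] -> 13 lines: sgcn gzw pbv bxua yygfi awr giey ijb htm xcndm zsrv sqm oqmn
Hunk 2: at line 6 remove [ijb] add [dfxf,fpq,zspmi] -> 15 lines: sgcn gzw pbv bxua yygfi awr giey dfxf fpq zspmi htm xcndm zsrv sqm oqmn
Hunk 3: at line 5 remove [giey,dfxf,fpq] add [ade,fzwtr] -> 14 lines: sgcn gzw pbv bxua yygfi awr ade fzwtr zspmi htm xcndm zsrv sqm oqmn
Hunk 4: at line 1 remove [gzw,pbv,bxua] add [dpe,tzlvt] -> 13 lines: sgcn dpe tzlvt yygfi awr ade fzwtr zspmi htm xcndm zsrv sqm oqmn
Final line 8: zspmi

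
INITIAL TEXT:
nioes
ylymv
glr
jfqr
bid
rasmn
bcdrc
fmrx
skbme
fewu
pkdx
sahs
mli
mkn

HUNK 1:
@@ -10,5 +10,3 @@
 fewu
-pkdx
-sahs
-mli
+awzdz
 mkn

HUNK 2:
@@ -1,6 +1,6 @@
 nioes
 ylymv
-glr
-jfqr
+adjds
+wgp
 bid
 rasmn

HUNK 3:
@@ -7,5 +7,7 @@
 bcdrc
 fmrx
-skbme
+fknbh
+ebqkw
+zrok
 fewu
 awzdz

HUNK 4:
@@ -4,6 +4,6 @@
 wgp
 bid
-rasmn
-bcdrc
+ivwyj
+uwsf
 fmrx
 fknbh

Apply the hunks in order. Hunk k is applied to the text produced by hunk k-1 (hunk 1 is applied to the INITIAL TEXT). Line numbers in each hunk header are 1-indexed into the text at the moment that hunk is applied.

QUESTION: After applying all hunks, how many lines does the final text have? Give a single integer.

Hunk 1: at line 10 remove [pkdx,sahs,mli] add [awzdz] -> 12 lines: nioes ylymv glr jfqr bid rasmn bcdrc fmrx skbme fewu awzdz mkn
Hunk 2: at line 1 remove [glr,jfqr] add [adjds,wgp] -> 12 lines: nioes ylymv adjds wgp bid rasmn bcdrc fmrx skbme fewu awzdz mkn
Hunk 3: at line 7 remove [skbme] add [fknbh,ebqkw,zrok] -> 14 lines: nioes ylymv adjds wgp bid rasmn bcdrc fmrx fknbh ebqkw zrok fewu awzdz mkn
Hunk 4: at line 4 remove [rasmn,bcdrc] add [ivwyj,uwsf] -> 14 lines: nioes ylymv adjds wgp bid ivwyj uwsf fmrx fknbh ebqkw zrok fewu awzdz mkn
Final line count: 14

Answer: 14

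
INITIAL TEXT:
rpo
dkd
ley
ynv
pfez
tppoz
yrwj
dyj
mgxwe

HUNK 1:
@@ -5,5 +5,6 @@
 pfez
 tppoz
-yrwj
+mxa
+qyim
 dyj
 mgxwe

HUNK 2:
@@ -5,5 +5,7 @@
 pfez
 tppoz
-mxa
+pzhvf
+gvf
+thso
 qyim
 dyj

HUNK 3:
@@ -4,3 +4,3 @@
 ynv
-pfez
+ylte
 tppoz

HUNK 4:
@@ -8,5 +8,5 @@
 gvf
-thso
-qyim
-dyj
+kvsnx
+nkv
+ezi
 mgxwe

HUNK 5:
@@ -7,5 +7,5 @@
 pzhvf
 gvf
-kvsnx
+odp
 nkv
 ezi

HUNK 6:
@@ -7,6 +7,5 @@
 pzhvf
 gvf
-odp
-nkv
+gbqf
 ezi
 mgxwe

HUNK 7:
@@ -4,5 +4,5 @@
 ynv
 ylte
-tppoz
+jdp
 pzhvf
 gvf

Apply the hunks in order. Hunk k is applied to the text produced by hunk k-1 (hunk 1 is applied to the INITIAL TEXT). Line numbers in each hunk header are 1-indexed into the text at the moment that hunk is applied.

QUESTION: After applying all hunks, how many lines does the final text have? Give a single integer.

Hunk 1: at line 5 remove [yrwj] add [mxa,qyim] -> 10 lines: rpo dkd ley ynv pfez tppoz mxa qyim dyj mgxwe
Hunk 2: at line 5 remove [mxa] add [pzhvf,gvf,thso] -> 12 lines: rpo dkd ley ynv pfez tppoz pzhvf gvf thso qyim dyj mgxwe
Hunk 3: at line 4 remove [pfez] add [ylte] -> 12 lines: rpo dkd ley ynv ylte tppoz pzhvf gvf thso qyim dyj mgxwe
Hunk 4: at line 8 remove [thso,qyim,dyj] add [kvsnx,nkv,ezi] -> 12 lines: rpo dkd ley ynv ylte tppoz pzhvf gvf kvsnx nkv ezi mgxwe
Hunk 5: at line 7 remove [kvsnx] add [odp] -> 12 lines: rpo dkd ley ynv ylte tppoz pzhvf gvf odp nkv ezi mgxwe
Hunk 6: at line 7 remove [odp,nkv] add [gbqf] -> 11 lines: rpo dkd ley ynv ylte tppoz pzhvf gvf gbqf ezi mgxwe
Hunk 7: at line 4 remove [tppoz] add [jdp] -> 11 lines: rpo dkd ley ynv ylte jdp pzhvf gvf gbqf ezi mgxwe
Final line count: 11

Answer: 11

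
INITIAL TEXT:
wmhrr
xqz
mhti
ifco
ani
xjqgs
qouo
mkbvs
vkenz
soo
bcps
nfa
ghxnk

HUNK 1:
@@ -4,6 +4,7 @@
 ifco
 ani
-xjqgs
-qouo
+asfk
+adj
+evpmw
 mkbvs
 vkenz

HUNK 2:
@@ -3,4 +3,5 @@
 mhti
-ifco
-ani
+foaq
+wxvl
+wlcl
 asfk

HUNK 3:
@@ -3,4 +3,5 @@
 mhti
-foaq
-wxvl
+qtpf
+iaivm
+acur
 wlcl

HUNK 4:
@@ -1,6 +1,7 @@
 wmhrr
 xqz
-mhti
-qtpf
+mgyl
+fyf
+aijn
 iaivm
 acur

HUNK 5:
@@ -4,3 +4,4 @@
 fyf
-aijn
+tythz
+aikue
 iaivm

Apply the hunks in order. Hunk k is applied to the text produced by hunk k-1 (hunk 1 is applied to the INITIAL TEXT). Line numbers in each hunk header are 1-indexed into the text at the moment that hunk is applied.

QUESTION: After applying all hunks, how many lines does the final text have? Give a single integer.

Hunk 1: at line 4 remove [xjqgs,qouo] add [asfk,adj,evpmw] -> 14 lines: wmhrr xqz mhti ifco ani asfk adj evpmw mkbvs vkenz soo bcps nfa ghxnk
Hunk 2: at line 3 remove [ifco,ani] add [foaq,wxvl,wlcl] -> 15 lines: wmhrr xqz mhti foaq wxvl wlcl asfk adj evpmw mkbvs vkenz soo bcps nfa ghxnk
Hunk 3: at line 3 remove [foaq,wxvl] add [qtpf,iaivm,acur] -> 16 lines: wmhrr xqz mhti qtpf iaivm acur wlcl asfk adj evpmw mkbvs vkenz soo bcps nfa ghxnk
Hunk 4: at line 1 remove [mhti,qtpf] add [mgyl,fyf,aijn] -> 17 lines: wmhrr xqz mgyl fyf aijn iaivm acur wlcl asfk adj evpmw mkbvs vkenz soo bcps nfa ghxnk
Hunk 5: at line 4 remove [aijn] add [tythz,aikue] -> 18 lines: wmhrr xqz mgyl fyf tythz aikue iaivm acur wlcl asfk adj evpmw mkbvs vkenz soo bcps nfa ghxnk
Final line count: 18

Answer: 18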